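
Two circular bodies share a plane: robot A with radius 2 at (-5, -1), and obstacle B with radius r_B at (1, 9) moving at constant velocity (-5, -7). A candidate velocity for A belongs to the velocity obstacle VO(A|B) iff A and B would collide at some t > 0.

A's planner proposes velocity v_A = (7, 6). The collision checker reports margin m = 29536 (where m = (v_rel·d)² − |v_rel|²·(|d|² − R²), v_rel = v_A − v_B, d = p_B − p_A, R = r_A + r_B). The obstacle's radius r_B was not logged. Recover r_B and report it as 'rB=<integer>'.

m = 29536
d = (6, 10);  v_rel = (12, 13),  |v_rel|² = 313
v_rel×d = (12)·(10) − (13)·(6) = 42
since m = R²·313 − 42²:  R² = (1764 + 29536) / 313 = 100
R = √100 = 10  ⇒  r_B = 10 − 2 = 8

rB=8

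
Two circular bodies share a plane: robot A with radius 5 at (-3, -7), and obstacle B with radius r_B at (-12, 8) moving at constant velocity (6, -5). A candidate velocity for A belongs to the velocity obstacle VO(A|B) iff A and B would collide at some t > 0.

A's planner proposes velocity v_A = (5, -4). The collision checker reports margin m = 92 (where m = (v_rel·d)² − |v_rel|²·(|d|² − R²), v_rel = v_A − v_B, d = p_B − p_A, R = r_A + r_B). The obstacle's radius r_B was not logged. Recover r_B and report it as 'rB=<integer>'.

m = 92
d = (-9, 15);  v_rel = (-1, 1),  |v_rel|² = 2
v_rel×d = (-1)·(15) − (1)·(-9) = -6
since m = R²·2 − (-6)²:  R² = (36 + 92) / 2 = 64
R = √64 = 8  ⇒  r_B = 8 − 5 = 3

rB=3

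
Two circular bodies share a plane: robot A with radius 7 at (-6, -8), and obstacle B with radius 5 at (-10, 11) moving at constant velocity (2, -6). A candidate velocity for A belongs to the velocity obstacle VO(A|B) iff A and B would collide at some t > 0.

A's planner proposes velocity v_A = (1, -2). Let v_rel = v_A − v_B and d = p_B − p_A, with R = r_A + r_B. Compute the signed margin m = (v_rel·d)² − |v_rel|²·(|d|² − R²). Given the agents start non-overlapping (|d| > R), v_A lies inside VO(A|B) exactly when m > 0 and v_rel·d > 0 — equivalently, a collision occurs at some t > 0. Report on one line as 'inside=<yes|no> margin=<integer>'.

d = (-4, 19),  |d|² = 377;  R = 7+5 = 12,  c = 377−12² = 233
v_rel = (-1, 4),  |v_rel|² = 17;  v_rel·d = (-1)·(-4) + (4)·(19) = 80
17·t² − 160·t + 233 = 0  ⇒  m = 80² − 17·233 = 2439
m = 2439 > 0,  v_rel·d = 80 > 0  ⇒  inside

inside=yes margin=2439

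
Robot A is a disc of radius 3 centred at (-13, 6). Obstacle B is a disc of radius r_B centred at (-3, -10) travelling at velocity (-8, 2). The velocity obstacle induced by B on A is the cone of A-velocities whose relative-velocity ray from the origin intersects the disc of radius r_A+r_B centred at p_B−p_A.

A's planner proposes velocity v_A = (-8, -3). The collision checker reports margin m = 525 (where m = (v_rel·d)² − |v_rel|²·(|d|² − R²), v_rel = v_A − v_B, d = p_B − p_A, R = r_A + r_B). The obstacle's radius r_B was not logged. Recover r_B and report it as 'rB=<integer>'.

m = 525
d = (10, -16);  v_rel = (0, -5),  |v_rel|² = 25
v_rel×d = (0)·(-16) − (-5)·(10) = 50
since m = R²·25 − 50²:  R² = (2500 + 525) / 25 = 121
R = √121 = 11  ⇒  r_B = 11 − 3 = 8

rB=8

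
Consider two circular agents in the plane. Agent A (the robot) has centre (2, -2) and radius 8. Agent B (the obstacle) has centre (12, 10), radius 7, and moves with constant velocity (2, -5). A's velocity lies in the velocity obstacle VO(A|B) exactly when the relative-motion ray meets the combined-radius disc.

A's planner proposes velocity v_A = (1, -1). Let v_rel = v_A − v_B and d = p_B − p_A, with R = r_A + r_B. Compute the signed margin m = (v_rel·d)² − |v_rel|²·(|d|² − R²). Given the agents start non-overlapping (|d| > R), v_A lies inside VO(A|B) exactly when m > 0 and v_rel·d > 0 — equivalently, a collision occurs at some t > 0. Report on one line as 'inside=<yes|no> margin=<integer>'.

d = (10, 12),  |d|² = 244;  R = 8+7 = 15,  c = 244−15² = 19
v_rel = (-1, 4),  |v_rel|² = 17;  v_rel·d = (-1)·(10) + (4)·(12) = 38
17·t² − 76·t + 19 = 0  ⇒  m = 38² − 17·19 = 1121
m = 1121 > 0,  v_rel·d = 38 > 0  ⇒  inside

inside=yes margin=1121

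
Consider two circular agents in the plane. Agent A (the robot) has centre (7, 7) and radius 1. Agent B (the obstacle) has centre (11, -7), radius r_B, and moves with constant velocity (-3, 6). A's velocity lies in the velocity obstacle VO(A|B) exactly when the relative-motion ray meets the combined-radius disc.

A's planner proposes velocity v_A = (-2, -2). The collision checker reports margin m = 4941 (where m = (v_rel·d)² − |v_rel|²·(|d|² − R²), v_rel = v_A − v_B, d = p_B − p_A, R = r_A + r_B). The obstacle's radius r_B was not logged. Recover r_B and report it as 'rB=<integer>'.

m = 4941
d = (4, -14);  v_rel = (1, -8),  |v_rel|² = 65
v_rel×d = (1)·(-14) − (-8)·(4) = 18
since m = R²·65 − 18²:  R² = (324 + 4941) / 65 = 81
R = √81 = 9  ⇒  r_B = 9 − 1 = 8

rB=8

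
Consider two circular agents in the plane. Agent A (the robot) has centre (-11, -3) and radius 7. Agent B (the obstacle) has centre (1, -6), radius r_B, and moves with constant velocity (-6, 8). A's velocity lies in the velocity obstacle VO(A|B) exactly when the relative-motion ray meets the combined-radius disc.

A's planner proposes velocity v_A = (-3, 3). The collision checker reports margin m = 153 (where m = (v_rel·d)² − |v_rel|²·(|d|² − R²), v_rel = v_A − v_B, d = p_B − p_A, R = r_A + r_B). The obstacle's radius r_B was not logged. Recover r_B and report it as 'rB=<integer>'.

m = 153
d = (12, -3);  v_rel = (3, -5),  |v_rel|² = 34
v_rel×d = (3)·(-3) − (-5)·(12) = 51
since m = R²·34 − 51²:  R² = (2601 + 153) / 34 = 81
R = √81 = 9  ⇒  r_B = 9 − 7 = 2

rB=2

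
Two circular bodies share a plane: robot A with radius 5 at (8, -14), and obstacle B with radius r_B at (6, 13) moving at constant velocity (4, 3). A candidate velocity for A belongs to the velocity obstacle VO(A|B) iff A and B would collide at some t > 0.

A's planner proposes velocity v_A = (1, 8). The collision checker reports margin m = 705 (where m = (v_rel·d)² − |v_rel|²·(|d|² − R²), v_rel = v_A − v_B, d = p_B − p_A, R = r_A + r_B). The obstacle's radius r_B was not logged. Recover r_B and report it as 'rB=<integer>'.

m = 705
d = (-2, 27);  v_rel = (-3, 5),  |v_rel|² = 34
v_rel×d = (-3)·(27) − (5)·(-2) = -71
since m = R²·34 − (-71)²:  R² = (5041 + 705) / 34 = 169
R = √169 = 13  ⇒  r_B = 13 − 5 = 8

rB=8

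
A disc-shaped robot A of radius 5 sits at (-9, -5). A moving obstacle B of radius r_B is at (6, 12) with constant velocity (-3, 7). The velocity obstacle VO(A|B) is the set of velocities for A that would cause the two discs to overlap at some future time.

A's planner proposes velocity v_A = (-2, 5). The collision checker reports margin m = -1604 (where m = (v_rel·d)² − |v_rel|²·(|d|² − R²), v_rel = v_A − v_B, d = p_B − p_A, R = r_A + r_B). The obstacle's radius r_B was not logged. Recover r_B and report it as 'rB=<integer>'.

m = -1604
d = (15, 17);  v_rel = (1, -2),  |v_rel|² = 5
v_rel×d = (1)·(17) − (-2)·(15) = 47
since m = R²·5 − 47²:  R² = (2209 + -1604) / 5 = 121
R = √121 = 11  ⇒  r_B = 11 − 5 = 6

rB=6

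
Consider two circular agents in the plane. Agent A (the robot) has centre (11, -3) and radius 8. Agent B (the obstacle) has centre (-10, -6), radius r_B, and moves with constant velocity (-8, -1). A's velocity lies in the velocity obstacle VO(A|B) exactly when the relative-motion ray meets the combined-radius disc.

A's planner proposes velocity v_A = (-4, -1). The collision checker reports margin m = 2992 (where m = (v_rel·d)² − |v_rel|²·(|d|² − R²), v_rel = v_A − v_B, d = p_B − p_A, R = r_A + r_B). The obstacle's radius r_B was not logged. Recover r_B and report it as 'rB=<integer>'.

m = 2992
d = (-21, -3);  v_rel = (4, 0),  |v_rel|² = 16
v_rel×d = (4)·(-3) − (0)·(-21) = -12
since m = R²·16 − (-12)²:  R² = (144 + 2992) / 16 = 196
R = √196 = 14  ⇒  r_B = 14 − 8 = 6

rB=6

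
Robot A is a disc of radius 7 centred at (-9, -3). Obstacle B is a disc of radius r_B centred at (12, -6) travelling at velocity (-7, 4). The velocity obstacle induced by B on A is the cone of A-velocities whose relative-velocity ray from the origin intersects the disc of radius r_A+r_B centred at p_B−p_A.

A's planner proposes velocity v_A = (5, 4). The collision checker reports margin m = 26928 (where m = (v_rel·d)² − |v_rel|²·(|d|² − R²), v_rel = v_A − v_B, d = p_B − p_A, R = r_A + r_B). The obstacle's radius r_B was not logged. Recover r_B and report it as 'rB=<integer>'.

m = 26928
d = (21, -3);  v_rel = (12, 0),  |v_rel|² = 144
v_rel×d = (12)·(-3) − (0)·(21) = -36
since m = R²·144 − (-36)²:  R² = (1296 + 26928) / 144 = 196
R = √196 = 14  ⇒  r_B = 14 − 7 = 7

rB=7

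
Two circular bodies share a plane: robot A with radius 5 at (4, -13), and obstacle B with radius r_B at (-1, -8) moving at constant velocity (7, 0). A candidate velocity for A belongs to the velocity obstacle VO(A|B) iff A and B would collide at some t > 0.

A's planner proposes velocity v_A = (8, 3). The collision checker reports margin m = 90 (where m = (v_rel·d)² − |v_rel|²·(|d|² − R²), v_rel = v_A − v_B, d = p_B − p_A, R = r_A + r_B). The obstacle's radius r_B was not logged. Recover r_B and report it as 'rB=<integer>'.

m = 90
d = (-5, 5);  v_rel = (1, 3),  |v_rel|² = 10
v_rel×d = (1)·(5) − (3)·(-5) = 20
since m = R²·10 − 20²:  R² = (400 + 90) / 10 = 49
R = √49 = 7  ⇒  r_B = 7 − 5 = 2

rB=2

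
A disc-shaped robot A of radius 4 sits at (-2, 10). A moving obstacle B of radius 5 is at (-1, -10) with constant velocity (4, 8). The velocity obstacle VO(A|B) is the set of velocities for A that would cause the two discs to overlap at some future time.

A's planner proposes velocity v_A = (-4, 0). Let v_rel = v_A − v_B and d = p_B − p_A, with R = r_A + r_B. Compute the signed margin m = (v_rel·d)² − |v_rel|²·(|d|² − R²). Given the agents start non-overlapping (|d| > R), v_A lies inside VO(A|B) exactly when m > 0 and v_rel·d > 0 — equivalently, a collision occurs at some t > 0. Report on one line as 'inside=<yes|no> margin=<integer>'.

d = (1, -20),  |d|² = 401;  R = 4+5 = 9,  c = 401−9² = 320
v_rel = (-8, -8),  |v_rel|² = 128;  v_rel·d = (-8)·(1) + (-8)·(-20) = 152
128·t² − 304·t + 320 = 0  ⇒  m = 152² − 128·320 = -17856
m = -17856 < 0,  v_rel·d = 152 > 0  ⇒  outside

inside=no margin=-17856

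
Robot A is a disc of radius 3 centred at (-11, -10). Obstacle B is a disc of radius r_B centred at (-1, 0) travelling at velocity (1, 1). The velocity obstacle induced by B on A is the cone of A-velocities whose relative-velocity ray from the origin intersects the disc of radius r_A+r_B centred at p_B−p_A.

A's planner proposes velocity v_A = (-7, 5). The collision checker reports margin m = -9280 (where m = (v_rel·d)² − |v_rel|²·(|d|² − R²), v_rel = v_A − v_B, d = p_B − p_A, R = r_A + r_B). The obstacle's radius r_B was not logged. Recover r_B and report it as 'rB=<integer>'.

m = -9280
d = (10, 10);  v_rel = (-8, 4),  |v_rel|² = 80
v_rel×d = (-8)·(10) − (4)·(10) = -120
since m = R²·80 − (-120)²:  R² = (14400 + -9280) / 80 = 64
R = √64 = 8  ⇒  r_B = 8 − 3 = 5

rB=5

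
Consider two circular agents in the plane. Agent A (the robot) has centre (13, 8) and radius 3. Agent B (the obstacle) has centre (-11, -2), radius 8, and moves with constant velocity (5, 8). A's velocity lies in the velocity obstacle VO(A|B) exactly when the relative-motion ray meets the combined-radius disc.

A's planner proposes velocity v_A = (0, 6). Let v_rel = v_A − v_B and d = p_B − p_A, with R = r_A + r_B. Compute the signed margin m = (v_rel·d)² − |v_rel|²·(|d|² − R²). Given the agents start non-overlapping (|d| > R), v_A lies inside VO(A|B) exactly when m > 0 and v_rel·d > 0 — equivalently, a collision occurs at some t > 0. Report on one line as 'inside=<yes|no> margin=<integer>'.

d = (-24, -10),  |d|² = 676;  R = 3+8 = 11,  c = 676−11² = 555
v_rel = (-5, -2),  |v_rel|² = 29;  v_rel·d = (-5)·(-24) + (-2)·(-10) = 140
29·t² − 280·t + 555 = 0  ⇒  m = 140² − 29·555 = 3505
m = 3505 > 0,  v_rel·d = 140 > 0  ⇒  inside

inside=yes margin=3505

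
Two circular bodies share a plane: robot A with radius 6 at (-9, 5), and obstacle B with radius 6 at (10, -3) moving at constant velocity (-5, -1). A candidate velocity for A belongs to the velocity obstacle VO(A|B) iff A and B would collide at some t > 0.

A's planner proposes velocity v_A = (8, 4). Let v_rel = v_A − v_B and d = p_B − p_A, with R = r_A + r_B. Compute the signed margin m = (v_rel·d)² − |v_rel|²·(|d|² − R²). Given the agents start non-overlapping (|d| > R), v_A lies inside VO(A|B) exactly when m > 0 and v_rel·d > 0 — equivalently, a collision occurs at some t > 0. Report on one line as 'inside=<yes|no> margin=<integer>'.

d = (19, -8),  |d|² = 425;  R = 6+6 = 12,  c = 425−12² = 281
v_rel = (13, 5),  |v_rel|² = 194;  v_rel·d = (13)·(19) + (5)·(-8) = 207
194·t² − 414·t + 281 = 0  ⇒  m = 207² − 194·281 = -11665
m = -11665 < 0,  v_rel·d = 207 > 0  ⇒  outside

inside=no margin=-11665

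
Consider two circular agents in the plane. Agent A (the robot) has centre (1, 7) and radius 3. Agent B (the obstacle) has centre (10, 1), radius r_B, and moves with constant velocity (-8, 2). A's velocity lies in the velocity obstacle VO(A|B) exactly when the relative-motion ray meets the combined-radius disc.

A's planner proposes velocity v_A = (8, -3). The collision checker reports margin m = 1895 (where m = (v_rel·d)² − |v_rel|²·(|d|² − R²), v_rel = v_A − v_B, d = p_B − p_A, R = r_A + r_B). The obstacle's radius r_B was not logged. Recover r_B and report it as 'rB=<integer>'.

m = 1895
d = (9, -6);  v_rel = (16, -5),  |v_rel|² = 281
v_rel×d = (16)·(-6) − (-5)·(9) = -51
since m = R²·281 − (-51)²:  R² = (2601 + 1895) / 281 = 16
R = √16 = 4  ⇒  r_B = 4 − 3 = 1

rB=1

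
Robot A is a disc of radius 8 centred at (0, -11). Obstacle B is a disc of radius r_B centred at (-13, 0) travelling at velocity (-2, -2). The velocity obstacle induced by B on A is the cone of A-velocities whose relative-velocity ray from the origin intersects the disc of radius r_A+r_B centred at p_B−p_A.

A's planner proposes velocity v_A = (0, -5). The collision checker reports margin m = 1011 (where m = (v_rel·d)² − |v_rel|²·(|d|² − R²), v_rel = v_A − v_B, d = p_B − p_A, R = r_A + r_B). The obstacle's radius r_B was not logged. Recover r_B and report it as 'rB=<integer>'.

m = 1011
d = (-13, 11);  v_rel = (2, -3),  |v_rel|² = 13
v_rel×d = (2)·(11) − (-3)·(-13) = -17
since m = R²·13 − (-17)²:  R² = (289 + 1011) / 13 = 100
R = √100 = 10  ⇒  r_B = 10 − 8 = 2

rB=2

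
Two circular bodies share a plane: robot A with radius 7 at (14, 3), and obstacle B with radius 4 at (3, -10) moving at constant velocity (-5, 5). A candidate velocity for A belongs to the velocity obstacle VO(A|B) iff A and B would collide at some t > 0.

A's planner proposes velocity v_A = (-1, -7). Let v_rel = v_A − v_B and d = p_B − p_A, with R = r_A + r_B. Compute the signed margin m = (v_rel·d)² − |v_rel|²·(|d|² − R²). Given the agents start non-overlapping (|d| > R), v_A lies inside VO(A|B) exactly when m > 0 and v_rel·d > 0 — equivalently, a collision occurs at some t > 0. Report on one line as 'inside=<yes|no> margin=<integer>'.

d = (-11, -13),  |d|² = 290;  R = 7+4 = 11,  c = 290−11² = 169
v_rel = (4, -12),  |v_rel|² = 160;  v_rel·d = (4)·(-11) + (-12)·(-13) = 112
160·t² − 224·t + 169 = 0  ⇒  m = 112² − 160·169 = -14496
m = -14496 < 0,  v_rel·d = 112 > 0  ⇒  outside

inside=no margin=-14496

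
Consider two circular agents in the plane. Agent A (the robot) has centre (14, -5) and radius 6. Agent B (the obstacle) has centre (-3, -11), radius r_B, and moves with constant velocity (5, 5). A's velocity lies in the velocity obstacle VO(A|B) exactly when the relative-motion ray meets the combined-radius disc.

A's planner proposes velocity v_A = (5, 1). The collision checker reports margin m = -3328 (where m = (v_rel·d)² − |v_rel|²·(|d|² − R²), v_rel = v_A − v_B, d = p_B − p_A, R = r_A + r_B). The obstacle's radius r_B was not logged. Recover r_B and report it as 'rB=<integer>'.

m = -3328
d = (-17, -6);  v_rel = (0, -4),  |v_rel|² = 16
v_rel×d = (0)·(-6) − (-4)·(-17) = -68
since m = R²·16 − (-68)²:  R² = (4624 + -3328) / 16 = 81
R = √81 = 9  ⇒  r_B = 9 − 6 = 3

rB=3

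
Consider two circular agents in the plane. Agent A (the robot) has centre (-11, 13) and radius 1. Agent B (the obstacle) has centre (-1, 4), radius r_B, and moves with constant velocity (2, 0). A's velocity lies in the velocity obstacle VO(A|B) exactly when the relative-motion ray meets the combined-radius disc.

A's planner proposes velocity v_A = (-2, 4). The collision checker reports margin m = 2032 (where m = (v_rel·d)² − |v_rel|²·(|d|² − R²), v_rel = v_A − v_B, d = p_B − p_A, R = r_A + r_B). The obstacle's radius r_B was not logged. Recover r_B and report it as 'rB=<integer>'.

m = 2032
d = (10, -9);  v_rel = (-4, 4),  |v_rel|² = 32
v_rel×d = (-4)·(-9) − (4)·(10) = -4
since m = R²·32 − (-4)²:  R² = (16 + 2032) / 32 = 64
R = √64 = 8  ⇒  r_B = 8 − 1 = 7

rB=7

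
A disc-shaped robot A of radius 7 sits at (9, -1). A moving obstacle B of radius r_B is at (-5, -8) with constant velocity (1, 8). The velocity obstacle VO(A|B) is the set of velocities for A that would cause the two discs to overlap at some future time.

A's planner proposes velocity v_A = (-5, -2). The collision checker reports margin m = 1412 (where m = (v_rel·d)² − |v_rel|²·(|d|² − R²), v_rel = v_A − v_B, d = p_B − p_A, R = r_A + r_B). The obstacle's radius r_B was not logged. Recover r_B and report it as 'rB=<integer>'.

m = 1412
d = (-14, -7);  v_rel = (-6, -10),  |v_rel|² = 136
v_rel×d = (-6)·(-7) − (-10)·(-14) = -98
since m = R²·136 − (-98)²:  R² = (9604 + 1412) / 136 = 81
R = √81 = 9  ⇒  r_B = 9 − 7 = 2

rB=2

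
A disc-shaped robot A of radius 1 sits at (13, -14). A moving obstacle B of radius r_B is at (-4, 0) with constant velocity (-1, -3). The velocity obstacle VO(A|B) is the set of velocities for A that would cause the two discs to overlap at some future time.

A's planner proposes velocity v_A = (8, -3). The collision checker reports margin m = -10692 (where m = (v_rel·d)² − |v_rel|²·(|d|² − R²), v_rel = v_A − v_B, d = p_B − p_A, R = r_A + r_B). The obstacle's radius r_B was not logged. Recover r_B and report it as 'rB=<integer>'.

m = -10692
d = (-17, 14);  v_rel = (9, 0),  |v_rel|² = 81
v_rel×d = (9)·(14) − (0)·(-17) = 126
since m = R²·81 − 126²:  R² = (15876 + -10692) / 81 = 64
R = √64 = 8  ⇒  r_B = 8 − 1 = 7

rB=7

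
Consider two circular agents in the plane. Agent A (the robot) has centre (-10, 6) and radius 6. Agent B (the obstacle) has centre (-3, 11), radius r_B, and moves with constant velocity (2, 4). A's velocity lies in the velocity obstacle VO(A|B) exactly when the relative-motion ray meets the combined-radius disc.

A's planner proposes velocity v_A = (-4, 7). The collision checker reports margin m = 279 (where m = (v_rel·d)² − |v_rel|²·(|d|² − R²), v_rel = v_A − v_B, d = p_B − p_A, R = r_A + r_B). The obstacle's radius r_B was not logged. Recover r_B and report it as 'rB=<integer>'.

m = 279
d = (7, 5);  v_rel = (-6, 3),  |v_rel|² = 45
v_rel×d = (-6)·(5) − (3)·(7) = -51
since m = R²·45 − (-51)²:  R² = (2601 + 279) / 45 = 64
R = √64 = 8  ⇒  r_B = 8 − 6 = 2

rB=2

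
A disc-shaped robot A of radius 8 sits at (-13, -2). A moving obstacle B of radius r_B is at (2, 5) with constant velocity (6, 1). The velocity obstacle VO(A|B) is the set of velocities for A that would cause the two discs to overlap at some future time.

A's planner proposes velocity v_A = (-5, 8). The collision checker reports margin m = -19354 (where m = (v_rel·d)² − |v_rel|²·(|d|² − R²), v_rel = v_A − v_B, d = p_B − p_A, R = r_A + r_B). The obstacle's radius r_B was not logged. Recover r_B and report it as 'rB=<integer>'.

m = -19354
d = (15, 7);  v_rel = (-11, 7),  |v_rel|² = 170
v_rel×d = (-11)·(7) − (7)·(15) = -182
since m = R²·170 − (-182)²:  R² = (33124 + -19354) / 170 = 81
R = √81 = 9  ⇒  r_B = 9 − 8 = 1

rB=1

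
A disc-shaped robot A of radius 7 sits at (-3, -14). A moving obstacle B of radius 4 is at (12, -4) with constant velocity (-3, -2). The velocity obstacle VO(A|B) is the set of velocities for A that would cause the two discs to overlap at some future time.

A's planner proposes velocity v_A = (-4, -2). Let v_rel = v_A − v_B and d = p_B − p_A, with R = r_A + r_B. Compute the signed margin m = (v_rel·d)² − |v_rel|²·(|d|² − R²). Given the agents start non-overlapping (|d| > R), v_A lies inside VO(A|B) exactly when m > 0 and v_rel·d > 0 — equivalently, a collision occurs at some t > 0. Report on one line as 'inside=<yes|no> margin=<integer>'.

d = (15, 10),  |d|² = 325;  R = 7+4 = 11,  c = 325−11² = 204
v_rel = (-1, 0),  |v_rel|² = 1;  v_rel·d = (-1)·(15) + (0)·(10) = -15
1·t² + 30·t + 204 = 0  ⇒  m = (-15)² − 1·204 = 21
m = 21 > 0,  v_rel·d = -15 < 0  ⇒  outside

inside=no margin=21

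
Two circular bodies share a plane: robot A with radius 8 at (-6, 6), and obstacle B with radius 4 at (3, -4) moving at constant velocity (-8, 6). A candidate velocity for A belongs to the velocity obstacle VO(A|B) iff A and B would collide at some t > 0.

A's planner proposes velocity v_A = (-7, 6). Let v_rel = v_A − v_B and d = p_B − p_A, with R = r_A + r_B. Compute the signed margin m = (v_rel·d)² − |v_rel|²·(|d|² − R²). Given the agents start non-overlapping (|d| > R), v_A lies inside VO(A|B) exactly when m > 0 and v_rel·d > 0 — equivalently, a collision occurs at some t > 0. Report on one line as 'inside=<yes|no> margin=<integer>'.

d = (9, -10),  |d|² = 181;  R = 8+4 = 12,  c = 181−12² = 37
v_rel = (1, 0),  |v_rel|² = 1;  v_rel·d = (1)·(9) + (0)·(-10) = 9
1·t² − 18·t + 37 = 0  ⇒  m = 9² − 1·37 = 44
m = 44 > 0,  v_rel·d = 9 > 0  ⇒  inside

inside=yes margin=44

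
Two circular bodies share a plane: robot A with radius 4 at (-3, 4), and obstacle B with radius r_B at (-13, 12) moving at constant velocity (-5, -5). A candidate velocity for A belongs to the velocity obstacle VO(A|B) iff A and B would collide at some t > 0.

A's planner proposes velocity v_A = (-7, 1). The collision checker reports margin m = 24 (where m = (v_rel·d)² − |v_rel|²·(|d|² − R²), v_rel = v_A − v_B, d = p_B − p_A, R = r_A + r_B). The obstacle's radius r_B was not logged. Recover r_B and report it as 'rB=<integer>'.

m = 24
d = (-10, 8);  v_rel = (-2, 6),  |v_rel|² = 40
v_rel×d = (-2)·(8) − (6)·(-10) = 44
since m = R²·40 − 44²:  R² = (1936 + 24) / 40 = 49
R = √49 = 7  ⇒  r_B = 7 − 4 = 3

rB=3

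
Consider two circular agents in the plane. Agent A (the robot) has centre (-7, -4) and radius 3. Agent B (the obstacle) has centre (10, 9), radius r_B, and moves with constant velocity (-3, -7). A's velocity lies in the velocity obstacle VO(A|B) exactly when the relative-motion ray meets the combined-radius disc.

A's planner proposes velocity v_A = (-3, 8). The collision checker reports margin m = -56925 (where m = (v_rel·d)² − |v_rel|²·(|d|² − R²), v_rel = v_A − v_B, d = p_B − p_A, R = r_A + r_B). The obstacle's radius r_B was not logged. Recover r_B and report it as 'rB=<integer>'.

m = -56925
d = (17, 13);  v_rel = (0, 15),  |v_rel|² = 225
v_rel×d = (0)·(13) − (15)·(17) = -255
since m = R²·225 − (-255)²:  R² = (65025 + -56925) / 225 = 36
R = √36 = 6  ⇒  r_B = 6 − 3 = 3

rB=3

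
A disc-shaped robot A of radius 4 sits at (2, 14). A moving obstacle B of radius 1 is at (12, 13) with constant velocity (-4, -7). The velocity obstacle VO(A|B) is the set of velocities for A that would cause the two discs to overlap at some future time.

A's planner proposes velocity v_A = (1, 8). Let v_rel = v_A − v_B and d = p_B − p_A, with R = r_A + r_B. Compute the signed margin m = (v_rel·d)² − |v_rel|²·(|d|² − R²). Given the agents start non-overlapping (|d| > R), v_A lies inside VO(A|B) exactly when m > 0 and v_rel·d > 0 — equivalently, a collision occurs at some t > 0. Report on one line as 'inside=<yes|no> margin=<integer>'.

d = (10, -1),  |d|² = 101;  R = 4+1 = 5,  c = 101−5² = 76
v_rel = (5, 15),  |v_rel|² = 250;  v_rel·d = (5)·(10) + (15)·(-1) = 35
250·t² − 70·t + 76 = 0  ⇒  m = 35² − 250·76 = -17775
m = -17775 < 0,  v_rel·d = 35 > 0  ⇒  outside

inside=no margin=-17775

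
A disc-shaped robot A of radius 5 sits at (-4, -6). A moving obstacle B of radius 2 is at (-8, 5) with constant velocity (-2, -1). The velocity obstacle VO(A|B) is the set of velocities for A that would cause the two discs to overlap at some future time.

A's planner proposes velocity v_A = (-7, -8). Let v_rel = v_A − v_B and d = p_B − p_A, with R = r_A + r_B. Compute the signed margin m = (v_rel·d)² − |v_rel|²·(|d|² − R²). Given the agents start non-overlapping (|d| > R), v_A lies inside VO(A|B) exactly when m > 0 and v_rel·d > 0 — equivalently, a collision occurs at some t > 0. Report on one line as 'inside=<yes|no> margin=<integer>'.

d = (-4, 11),  |d|² = 137;  R = 5+2 = 7,  c = 137−7² = 88
v_rel = (-5, -7),  |v_rel|² = 74;  v_rel·d = (-5)·(-4) + (-7)·(11) = -57
74·t² + 114·t + 88 = 0  ⇒  m = (-57)² − 74·88 = -3263
m = -3263 < 0,  v_rel·d = -57 < 0  ⇒  outside

inside=no margin=-3263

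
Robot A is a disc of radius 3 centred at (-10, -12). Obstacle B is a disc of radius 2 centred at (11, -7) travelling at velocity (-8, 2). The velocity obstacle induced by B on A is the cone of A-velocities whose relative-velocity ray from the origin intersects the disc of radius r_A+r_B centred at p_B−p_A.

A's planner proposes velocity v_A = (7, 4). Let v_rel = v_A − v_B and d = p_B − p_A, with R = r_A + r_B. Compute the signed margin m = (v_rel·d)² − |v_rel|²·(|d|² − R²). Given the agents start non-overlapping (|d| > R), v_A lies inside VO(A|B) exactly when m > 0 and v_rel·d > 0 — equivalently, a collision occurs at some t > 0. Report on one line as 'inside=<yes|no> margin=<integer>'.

d = (21, 5),  |d|² = 466;  R = 3+2 = 5,  c = 466−5² = 441
v_rel = (15, 2),  |v_rel|² = 229;  v_rel·d = (15)·(21) + (2)·(5) = 325
229·t² − 650·t + 441 = 0  ⇒  m = 325² − 229·441 = 4636
m = 4636 > 0,  v_rel·d = 325 > 0  ⇒  inside

inside=yes margin=4636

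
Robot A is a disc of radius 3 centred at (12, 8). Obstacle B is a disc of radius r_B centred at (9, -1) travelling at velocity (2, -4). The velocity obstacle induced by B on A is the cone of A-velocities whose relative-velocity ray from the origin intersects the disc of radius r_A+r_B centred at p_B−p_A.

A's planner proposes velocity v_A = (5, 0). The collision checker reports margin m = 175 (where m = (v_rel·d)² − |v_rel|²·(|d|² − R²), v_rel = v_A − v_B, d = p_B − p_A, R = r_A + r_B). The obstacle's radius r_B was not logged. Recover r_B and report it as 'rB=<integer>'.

m = 175
d = (-3, -9);  v_rel = (3, 4),  |v_rel|² = 25
v_rel×d = (3)·(-9) − (4)·(-3) = -15
since m = R²·25 − (-15)²:  R² = (225 + 175) / 25 = 16
R = √16 = 4  ⇒  r_B = 4 − 3 = 1

rB=1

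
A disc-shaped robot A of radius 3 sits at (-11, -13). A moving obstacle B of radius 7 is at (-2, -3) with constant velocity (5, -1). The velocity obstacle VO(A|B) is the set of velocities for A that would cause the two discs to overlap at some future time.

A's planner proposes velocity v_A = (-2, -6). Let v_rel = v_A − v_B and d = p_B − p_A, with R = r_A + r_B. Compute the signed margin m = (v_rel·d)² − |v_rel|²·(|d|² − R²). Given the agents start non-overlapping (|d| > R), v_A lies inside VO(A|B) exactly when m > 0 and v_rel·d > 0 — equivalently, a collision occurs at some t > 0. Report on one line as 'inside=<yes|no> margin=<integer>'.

d = (9, 10),  |d|² = 181;  R = 3+7 = 10,  c = 181−10² = 81
v_rel = (-7, -5),  |v_rel|² = 74;  v_rel·d = (-7)·(9) + (-5)·(10) = -113
74·t² + 226·t + 81 = 0  ⇒  m = (-113)² − 74·81 = 6775
m = 6775 > 0,  v_rel·d = -113 < 0  ⇒  outside

inside=no margin=6775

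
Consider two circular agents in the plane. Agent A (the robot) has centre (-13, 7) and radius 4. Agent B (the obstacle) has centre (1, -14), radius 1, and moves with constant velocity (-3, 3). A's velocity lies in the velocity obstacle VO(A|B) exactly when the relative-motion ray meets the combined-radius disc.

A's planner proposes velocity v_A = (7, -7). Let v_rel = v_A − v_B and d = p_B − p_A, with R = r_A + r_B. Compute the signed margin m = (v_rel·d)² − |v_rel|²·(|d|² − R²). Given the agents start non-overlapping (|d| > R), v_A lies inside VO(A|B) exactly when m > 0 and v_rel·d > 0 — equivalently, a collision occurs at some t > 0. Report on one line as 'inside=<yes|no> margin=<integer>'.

d = (14, -21),  |d|² = 637;  R = 4+1 = 5,  c = 637−5² = 612
v_rel = (10, -10),  |v_rel|² = 200;  v_rel·d = (10)·(14) + (-10)·(-21) = 350
200·t² − 700·t + 612 = 0  ⇒  m = 350² − 200·612 = 100
m = 100 > 0,  v_rel·d = 350 > 0  ⇒  inside

inside=yes margin=100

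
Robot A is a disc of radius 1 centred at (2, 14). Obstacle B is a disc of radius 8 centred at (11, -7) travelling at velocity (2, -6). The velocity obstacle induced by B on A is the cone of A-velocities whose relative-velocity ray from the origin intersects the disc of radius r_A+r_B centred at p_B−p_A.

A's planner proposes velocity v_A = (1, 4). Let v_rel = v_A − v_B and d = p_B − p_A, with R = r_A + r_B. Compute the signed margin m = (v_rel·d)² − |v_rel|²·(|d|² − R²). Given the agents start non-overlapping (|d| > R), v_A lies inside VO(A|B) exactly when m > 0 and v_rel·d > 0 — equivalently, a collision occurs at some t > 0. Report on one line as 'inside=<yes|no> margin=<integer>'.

d = (9, -21),  |d|² = 522;  R = 1+8 = 9,  c = 522−9² = 441
v_rel = (-1, 10),  |v_rel|² = 101;  v_rel·d = (-1)·(9) + (10)·(-21) = -219
101·t² + 438·t + 441 = 0  ⇒  m = (-219)² − 101·441 = 3420
m = 3420 > 0,  v_rel·d = -219 < 0  ⇒  outside

inside=no margin=3420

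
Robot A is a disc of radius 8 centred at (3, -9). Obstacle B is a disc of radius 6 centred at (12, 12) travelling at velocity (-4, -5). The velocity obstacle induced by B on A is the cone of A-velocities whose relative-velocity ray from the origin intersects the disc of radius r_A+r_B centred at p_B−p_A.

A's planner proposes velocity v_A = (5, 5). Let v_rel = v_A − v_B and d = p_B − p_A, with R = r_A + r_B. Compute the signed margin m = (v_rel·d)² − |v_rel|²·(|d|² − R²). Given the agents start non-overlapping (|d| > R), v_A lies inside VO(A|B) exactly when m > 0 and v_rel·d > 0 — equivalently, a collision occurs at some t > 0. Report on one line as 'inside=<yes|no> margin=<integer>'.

d = (9, 21),  |d|² = 522;  R = 8+6 = 14,  c = 522−14² = 326
v_rel = (9, 10),  |v_rel|² = 181;  v_rel·d = (9)·(9) + (10)·(21) = 291
181·t² − 582·t + 326 = 0  ⇒  m = 291² − 181·326 = 25675
m = 25675 > 0,  v_rel·d = 291 > 0  ⇒  inside

inside=yes margin=25675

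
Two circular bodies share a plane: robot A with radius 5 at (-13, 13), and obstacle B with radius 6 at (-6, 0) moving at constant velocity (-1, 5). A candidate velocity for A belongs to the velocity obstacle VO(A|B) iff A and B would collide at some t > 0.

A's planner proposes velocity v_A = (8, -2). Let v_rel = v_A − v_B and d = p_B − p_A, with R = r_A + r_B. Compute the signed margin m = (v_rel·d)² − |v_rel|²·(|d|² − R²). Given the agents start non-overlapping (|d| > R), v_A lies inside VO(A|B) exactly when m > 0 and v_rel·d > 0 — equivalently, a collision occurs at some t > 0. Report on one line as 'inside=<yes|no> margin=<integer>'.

d = (7, -13),  |d|² = 218;  R = 5+6 = 11,  c = 218−11² = 97
v_rel = (9, -7),  |v_rel|² = 130;  v_rel·d = (9)·(7) + (-7)·(-13) = 154
130·t² − 308·t + 97 = 0  ⇒  m = 154² − 130·97 = 11106
m = 11106 > 0,  v_rel·d = 154 > 0  ⇒  inside

inside=yes margin=11106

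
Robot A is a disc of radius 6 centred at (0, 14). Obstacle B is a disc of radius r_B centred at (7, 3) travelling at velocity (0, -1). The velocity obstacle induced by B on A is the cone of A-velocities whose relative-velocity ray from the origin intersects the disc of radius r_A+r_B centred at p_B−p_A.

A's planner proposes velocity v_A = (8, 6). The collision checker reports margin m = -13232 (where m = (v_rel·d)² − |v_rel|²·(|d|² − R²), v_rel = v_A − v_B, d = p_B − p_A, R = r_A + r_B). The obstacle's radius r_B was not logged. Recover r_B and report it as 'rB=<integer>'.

m = -13232
d = (7, -11);  v_rel = (8, 7),  |v_rel|² = 113
v_rel×d = (8)·(-11) − (7)·(7) = -137
since m = R²·113 − (-137)²:  R² = (18769 + -13232) / 113 = 49
R = √49 = 7  ⇒  r_B = 7 − 6 = 1

rB=1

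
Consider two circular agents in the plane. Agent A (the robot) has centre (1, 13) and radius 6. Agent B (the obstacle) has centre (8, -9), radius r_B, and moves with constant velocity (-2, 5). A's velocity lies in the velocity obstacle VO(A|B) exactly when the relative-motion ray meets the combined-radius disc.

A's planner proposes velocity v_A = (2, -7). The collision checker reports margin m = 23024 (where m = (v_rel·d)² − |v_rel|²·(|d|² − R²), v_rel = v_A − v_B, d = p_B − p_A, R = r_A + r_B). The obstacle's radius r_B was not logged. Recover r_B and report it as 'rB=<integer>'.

m = 23024
d = (7, -22);  v_rel = (4, -12),  |v_rel|² = 160
v_rel×d = (4)·(-22) − (-12)·(7) = -4
since m = R²·160 − (-4)²:  R² = (16 + 23024) / 160 = 144
R = √144 = 12  ⇒  r_B = 12 − 6 = 6

rB=6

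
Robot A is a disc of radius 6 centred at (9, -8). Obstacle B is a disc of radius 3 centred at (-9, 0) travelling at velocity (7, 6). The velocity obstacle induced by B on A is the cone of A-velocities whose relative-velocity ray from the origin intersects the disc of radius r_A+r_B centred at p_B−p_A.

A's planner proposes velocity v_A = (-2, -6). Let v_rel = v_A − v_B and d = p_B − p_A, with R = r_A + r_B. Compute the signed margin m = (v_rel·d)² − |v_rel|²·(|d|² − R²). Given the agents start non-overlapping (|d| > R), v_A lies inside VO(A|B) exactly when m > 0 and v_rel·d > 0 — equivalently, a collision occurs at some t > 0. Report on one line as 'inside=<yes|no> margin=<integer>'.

d = (-18, 8),  |d|² = 388;  R = 6+3 = 9,  c = 388−9² = 307
v_rel = (-9, -12),  |v_rel|² = 225;  v_rel·d = (-9)·(-18) + (-12)·(8) = 66
225·t² − 132·t + 307 = 0  ⇒  m = 66² − 225·307 = -64719
m = -64719 < 0,  v_rel·d = 66 > 0  ⇒  outside

inside=no margin=-64719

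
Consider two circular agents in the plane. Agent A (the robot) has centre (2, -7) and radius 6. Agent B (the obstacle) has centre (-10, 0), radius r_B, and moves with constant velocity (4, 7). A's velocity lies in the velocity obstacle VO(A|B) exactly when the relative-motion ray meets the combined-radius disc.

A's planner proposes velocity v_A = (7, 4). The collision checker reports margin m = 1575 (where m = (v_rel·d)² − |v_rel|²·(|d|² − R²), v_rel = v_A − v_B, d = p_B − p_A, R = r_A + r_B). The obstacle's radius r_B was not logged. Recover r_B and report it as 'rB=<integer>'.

m = 1575
d = (-12, 7);  v_rel = (3, -3),  |v_rel|² = 18
v_rel×d = (3)·(7) − (-3)·(-12) = -15
since m = R²·18 − (-15)²:  R² = (225 + 1575) / 18 = 100
R = √100 = 10  ⇒  r_B = 10 − 6 = 4

rB=4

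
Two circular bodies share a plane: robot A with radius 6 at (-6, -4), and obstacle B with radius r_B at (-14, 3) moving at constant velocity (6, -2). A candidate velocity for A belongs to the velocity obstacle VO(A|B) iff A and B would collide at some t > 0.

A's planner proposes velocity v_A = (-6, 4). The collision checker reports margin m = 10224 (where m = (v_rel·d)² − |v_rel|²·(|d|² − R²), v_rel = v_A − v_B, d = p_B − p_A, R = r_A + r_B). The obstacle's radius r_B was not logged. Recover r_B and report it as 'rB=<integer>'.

m = 10224
d = (-8, 7);  v_rel = (-12, 6),  |v_rel|² = 180
v_rel×d = (-12)·(7) − (6)·(-8) = -36
since m = R²·180 − (-36)²:  R² = (1296 + 10224) / 180 = 64
R = √64 = 8  ⇒  r_B = 8 − 6 = 2

rB=2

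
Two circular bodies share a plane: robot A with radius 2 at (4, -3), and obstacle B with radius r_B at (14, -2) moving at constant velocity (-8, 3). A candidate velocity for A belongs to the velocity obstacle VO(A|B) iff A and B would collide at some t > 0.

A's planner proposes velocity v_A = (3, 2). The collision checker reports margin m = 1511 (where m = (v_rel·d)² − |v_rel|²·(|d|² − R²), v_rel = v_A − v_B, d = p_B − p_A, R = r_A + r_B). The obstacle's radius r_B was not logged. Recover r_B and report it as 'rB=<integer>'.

m = 1511
d = (10, 1);  v_rel = (11, -1),  |v_rel|² = 122
v_rel×d = (11)·(1) − (-1)·(10) = 21
since m = R²·122 − 21²:  R² = (441 + 1511) / 122 = 16
R = √16 = 4  ⇒  r_B = 4 − 2 = 2

rB=2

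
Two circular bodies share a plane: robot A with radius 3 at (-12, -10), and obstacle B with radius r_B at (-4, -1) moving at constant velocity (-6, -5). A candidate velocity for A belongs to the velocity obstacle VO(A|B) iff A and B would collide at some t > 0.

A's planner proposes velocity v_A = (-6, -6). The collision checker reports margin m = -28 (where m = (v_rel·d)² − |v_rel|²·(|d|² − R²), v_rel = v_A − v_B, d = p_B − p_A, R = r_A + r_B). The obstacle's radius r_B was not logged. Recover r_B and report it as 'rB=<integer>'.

m = -28
d = (8, 9);  v_rel = (0, -1),  |v_rel|² = 1
v_rel×d = (0)·(9) − (-1)·(8) = 8
since m = R²·1 − 8²:  R² = (64 + -28) / 1 = 36
R = √36 = 6  ⇒  r_B = 6 − 3 = 3

rB=3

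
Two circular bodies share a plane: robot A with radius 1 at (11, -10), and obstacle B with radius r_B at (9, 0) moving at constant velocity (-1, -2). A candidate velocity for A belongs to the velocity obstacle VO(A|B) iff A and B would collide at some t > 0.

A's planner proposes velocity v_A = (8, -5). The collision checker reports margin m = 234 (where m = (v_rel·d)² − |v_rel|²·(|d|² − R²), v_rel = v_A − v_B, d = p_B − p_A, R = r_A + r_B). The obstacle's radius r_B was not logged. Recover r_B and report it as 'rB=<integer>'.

m = 234
d = (-2, 10);  v_rel = (9, -3),  |v_rel|² = 90
v_rel×d = (9)·(10) − (-3)·(-2) = 84
since m = R²·90 − 84²:  R² = (7056 + 234) / 90 = 81
R = √81 = 9  ⇒  r_B = 9 − 1 = 8

rB=8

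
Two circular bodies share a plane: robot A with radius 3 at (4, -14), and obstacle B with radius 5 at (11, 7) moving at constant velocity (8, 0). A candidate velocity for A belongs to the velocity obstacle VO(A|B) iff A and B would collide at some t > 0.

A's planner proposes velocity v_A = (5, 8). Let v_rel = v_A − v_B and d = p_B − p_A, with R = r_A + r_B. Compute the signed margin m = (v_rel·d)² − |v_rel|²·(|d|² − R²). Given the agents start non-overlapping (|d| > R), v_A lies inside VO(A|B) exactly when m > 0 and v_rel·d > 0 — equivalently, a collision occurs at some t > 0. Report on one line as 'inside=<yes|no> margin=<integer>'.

d = (7, 21),  |d|² = 490;  R = 3+5 = 8,  c = 490−8² = 426
v_rel = (-3, 8),  |v_rel|² = 73;  v_rel·d = (-3)·(7) + (8)·(21) = 147
73·t² − 294·t + 426 = 0  ⇒  m = 147² − 73·426 = -9489
m = -9489 < 0,  v_rel·d = 147 > 0  ⇒  outside

inside=no margin=-9489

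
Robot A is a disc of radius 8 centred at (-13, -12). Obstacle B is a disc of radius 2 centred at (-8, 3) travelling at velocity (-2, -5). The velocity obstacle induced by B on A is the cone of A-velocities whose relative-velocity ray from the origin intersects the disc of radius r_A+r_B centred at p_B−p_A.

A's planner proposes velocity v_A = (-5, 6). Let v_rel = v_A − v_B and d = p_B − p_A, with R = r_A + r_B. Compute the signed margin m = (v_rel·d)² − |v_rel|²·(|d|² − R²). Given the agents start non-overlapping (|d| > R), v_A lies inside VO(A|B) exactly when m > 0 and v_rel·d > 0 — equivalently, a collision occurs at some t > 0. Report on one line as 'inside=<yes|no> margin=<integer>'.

d = (5, 15),  |d|² = 250;  R = 8+2 = 10,  c = 250−10² = 150
v_rel = (-3, 11),  |v_rel|² = 130;  v_rel·d = (-3)·(5) + (11)·(15) = 150
130·t² − 300·t + 150 = 0  ⇒  m = 150² − 130·150 = 3000
m = 3000 > 0,  v_rel·d = 150 > 0  ⇒  inside

inside=yes margin=3000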